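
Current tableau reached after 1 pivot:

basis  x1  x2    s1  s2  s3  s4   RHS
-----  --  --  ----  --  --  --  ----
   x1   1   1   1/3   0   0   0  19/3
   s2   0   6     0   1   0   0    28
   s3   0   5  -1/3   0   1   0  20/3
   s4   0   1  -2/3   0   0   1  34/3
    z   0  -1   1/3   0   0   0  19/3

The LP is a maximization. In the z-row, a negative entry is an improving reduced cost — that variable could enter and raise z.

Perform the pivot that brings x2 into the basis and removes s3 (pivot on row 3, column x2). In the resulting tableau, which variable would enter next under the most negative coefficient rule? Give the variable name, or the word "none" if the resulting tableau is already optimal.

Pivot element 5. New z-row = old z-row − (-1)·(row 3/5).
Updated z-row coefficients: x1: 0, x2: 0, s1: 4/15, s2: 0, s3: 1/5, s4: 0.
No coefficient is strictly negative; the tableau after this pivot is optimal.

none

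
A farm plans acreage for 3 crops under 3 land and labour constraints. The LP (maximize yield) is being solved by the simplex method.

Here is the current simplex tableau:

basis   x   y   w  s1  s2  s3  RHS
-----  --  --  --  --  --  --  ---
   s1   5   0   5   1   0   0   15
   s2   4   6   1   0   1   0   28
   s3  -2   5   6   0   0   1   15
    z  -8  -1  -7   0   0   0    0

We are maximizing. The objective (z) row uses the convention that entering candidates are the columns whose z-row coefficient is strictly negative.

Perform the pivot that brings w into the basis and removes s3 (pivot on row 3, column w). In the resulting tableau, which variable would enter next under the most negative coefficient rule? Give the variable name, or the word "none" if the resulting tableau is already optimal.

x

Pivot element 6. New z-row = old z-row − (-7)·(row 3/6).
Updated z-row coefficients: x: -31/3, y: 29/6, w: 0, s1: 0, s2: 0, s3: 7/6.
The most negative is -31/3 in column x, so x would enter next.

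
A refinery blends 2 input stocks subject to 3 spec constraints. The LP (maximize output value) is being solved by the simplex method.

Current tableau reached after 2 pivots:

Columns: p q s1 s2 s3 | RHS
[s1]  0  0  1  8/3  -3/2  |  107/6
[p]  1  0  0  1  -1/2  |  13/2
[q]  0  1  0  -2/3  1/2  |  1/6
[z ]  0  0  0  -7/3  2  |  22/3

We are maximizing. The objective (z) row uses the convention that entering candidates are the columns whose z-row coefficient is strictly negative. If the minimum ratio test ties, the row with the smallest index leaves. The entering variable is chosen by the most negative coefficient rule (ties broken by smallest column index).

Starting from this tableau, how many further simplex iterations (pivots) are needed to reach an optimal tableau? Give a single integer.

pivot: s2 in, p out → z = 45/2
No improving column remains; optimal.

1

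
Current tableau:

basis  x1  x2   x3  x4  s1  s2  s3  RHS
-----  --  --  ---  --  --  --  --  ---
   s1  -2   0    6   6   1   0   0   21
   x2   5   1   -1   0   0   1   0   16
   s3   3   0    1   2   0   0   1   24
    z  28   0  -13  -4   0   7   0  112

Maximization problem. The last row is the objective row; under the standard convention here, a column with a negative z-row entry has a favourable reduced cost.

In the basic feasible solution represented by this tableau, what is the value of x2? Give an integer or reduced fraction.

16

x2 is basic (row 2); its value is the RHS of that row: 16.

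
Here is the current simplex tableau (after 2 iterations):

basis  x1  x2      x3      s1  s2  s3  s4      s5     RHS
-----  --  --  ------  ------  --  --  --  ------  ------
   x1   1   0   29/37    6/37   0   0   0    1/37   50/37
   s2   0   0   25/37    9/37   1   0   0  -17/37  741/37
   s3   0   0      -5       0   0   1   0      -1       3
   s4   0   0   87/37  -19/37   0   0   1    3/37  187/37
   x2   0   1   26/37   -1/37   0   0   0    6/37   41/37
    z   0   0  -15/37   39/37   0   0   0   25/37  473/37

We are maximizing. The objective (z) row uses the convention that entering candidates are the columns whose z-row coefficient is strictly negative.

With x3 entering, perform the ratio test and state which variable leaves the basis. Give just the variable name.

Ratios: row 1 (x1): (50/37)/(29/37) = 50/29; row 2 (s2): (741/37)/(25/37) = 741/25; row 3 (s3): entry -5 ≤ 0, skip; row 4 (s4): (187/37)/(87/37) = 187/87; row 5 (x2): (41/37)/(26/37) = 41/26.
Minimum ratio 41/26 is in the x2 row, so x2 leaves.

x2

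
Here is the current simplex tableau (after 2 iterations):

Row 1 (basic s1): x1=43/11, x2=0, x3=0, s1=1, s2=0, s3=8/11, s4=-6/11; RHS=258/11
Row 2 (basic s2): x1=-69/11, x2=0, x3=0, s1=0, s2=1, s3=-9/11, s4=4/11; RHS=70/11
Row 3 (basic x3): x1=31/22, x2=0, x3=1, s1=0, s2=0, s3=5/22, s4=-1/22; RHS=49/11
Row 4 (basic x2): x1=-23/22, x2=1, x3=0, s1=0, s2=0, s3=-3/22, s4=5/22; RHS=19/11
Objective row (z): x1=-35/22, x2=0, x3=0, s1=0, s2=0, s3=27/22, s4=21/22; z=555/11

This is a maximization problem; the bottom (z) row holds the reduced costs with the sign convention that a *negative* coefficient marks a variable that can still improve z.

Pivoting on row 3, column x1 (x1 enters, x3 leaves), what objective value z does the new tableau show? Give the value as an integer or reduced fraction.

Minimum ratio for x1: (49/11)/(31/22) = 98/31.
z changes by −(z-row coeff of x1)·ratio = −(-35/22)·(98/31) = 1715/341.
New z = 555/11 + (1715/341) = 1720/31.

1720/31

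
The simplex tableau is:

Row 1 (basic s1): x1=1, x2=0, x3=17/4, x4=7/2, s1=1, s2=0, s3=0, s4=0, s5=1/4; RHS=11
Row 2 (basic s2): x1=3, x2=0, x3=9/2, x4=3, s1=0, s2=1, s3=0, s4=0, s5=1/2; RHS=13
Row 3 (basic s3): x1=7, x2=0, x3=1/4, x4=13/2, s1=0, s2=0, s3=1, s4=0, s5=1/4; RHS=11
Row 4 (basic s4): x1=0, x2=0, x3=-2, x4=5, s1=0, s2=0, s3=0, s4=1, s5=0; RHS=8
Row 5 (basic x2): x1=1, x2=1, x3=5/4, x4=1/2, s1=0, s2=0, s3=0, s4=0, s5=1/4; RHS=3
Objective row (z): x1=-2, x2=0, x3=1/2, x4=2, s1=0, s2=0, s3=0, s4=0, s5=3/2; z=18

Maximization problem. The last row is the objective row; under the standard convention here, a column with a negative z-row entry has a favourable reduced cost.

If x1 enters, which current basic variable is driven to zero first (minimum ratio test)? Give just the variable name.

Ratios: row 1 (s1): 11/1 = 11; row 2 (s2): 13/3 = 13/3; row 3 (s3): 11/7 = 11/7; row 4 (s4): entry 0 ≤ 0, skip; row 5 (x2): 3/1 = 3.
Minimum ratio 11/7 is in the s3 row, so s3 leaves.

s3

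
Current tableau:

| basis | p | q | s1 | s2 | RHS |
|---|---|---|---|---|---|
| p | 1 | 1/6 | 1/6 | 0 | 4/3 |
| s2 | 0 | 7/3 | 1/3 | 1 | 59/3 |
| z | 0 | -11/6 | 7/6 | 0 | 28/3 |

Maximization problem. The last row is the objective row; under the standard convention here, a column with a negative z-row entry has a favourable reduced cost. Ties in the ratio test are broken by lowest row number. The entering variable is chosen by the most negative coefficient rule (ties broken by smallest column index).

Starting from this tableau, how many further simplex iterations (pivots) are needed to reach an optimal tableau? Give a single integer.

pivot: q in, p out → z = 24
No improving column remains; optimal.

1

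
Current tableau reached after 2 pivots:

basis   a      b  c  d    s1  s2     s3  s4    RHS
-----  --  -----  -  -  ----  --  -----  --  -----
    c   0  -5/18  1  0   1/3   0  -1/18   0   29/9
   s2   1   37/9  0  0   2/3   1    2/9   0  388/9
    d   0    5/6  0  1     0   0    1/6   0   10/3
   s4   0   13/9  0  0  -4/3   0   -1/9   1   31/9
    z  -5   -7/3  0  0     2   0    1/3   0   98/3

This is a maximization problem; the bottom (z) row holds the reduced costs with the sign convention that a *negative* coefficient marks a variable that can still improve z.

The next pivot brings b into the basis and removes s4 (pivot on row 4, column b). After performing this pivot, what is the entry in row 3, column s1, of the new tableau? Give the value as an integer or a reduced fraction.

10/13

Pivot element is row 4, column b: 13/9.
Normalize row 4: new (row 4, s1) = (-4/3)/(13/9) = -12/13.
row 3 ← row 3 − (5/6)·(new row 4): 0 − (5/6)·(-12/13) = 10/13.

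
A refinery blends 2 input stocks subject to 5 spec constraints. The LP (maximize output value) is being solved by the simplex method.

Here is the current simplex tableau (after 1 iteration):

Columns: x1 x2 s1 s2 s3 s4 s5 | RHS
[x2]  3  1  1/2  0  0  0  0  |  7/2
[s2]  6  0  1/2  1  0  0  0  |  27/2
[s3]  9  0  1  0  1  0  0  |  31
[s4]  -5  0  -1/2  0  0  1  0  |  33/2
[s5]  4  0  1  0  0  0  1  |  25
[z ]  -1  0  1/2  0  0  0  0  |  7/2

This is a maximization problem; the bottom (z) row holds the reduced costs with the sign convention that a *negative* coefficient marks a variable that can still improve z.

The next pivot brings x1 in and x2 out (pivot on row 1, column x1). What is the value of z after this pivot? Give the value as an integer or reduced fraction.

14/3

Minimum ratio for x1: (7/2)/3 = 7/6.
z changes by −(z-row coeff of x1)·ratio = −(-1)·(7/6) = 7/6.
New z = 7/2 + (7/6) = 14/3.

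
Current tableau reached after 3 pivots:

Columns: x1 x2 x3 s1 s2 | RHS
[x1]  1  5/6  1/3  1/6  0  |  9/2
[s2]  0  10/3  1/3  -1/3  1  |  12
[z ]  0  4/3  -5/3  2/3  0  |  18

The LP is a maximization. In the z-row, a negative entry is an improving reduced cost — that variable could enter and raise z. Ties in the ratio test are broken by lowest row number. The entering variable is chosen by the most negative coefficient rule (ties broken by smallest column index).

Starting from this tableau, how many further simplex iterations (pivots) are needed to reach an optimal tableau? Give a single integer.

pivot: x3 in, x1 out → z = 81/2
No improving column remains; optimal.

1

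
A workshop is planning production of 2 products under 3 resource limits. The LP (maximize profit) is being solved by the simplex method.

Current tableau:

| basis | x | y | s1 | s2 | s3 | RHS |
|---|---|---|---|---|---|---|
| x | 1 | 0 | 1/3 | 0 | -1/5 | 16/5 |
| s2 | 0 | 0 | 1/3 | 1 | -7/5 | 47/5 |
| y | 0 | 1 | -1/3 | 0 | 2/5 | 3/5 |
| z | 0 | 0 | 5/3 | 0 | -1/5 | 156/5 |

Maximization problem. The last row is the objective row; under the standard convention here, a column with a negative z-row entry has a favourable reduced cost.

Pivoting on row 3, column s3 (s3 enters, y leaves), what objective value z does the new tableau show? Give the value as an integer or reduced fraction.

Minimum ratio for s3: (3/5)/(2/5) = 3/2.
z changes by −(z-row coeff of s3)·ratio = −(-1/5)·(3/2) = 3/10.
New z = 156/5 + (3/10) = 63/2.

63/2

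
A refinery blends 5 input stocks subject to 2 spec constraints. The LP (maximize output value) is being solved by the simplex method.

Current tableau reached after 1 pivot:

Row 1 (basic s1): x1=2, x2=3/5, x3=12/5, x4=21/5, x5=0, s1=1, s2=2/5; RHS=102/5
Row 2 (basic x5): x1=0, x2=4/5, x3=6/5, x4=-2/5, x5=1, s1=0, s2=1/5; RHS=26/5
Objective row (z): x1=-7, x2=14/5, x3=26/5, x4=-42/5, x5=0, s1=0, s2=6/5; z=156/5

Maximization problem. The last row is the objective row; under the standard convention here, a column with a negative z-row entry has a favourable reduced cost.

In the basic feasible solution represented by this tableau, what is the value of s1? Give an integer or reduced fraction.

s1 is basic (row 1); its value is the RHS of that row: 102/5.

102/5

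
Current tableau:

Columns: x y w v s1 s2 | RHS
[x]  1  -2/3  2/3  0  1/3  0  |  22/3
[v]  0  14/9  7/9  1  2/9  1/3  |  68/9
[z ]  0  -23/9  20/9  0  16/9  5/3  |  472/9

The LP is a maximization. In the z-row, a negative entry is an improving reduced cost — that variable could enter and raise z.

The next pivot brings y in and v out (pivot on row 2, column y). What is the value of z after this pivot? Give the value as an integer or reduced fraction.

454/7

Minimum ratio for y: (68/9)/(14/9) = 34/7.
z changes by −(z-row coeff of y)·ratio = −(-23/9)·(34/7) = 782/63.
New z = 472/9 + (782/63) = 454/7.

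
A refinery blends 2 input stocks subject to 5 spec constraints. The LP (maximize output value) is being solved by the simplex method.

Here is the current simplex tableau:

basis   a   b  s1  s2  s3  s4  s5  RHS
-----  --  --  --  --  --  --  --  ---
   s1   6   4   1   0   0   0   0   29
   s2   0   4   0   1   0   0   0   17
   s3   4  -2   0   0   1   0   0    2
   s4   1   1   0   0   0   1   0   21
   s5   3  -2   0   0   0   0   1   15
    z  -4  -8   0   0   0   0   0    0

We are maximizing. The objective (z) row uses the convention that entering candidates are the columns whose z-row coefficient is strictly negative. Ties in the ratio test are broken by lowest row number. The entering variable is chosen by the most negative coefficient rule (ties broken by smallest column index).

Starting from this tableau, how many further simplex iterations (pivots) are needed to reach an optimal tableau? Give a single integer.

pivot: b in, s2 out → z = 34
pivot: a in, s1 out → z = 42
No improving column remains; optimal.

2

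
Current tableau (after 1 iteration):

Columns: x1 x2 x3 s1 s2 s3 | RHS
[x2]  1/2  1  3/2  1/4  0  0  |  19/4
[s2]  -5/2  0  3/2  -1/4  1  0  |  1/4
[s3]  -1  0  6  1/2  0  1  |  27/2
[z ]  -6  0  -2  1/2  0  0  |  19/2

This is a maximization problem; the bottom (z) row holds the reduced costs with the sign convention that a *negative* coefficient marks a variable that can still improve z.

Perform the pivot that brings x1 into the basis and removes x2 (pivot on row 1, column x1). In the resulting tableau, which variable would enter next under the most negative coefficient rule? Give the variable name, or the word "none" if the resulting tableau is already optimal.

none

Pivot element 1/2. New z-row = old z-row − (-6)·(row 1/(1/2)).
Updated z-row coefficients: x1: 0, x2: 12, x3: 16, s1: 7/2, s2: 0, s3: 0.
No coefficient is strictly negative; the tableau after this pivot is optimal.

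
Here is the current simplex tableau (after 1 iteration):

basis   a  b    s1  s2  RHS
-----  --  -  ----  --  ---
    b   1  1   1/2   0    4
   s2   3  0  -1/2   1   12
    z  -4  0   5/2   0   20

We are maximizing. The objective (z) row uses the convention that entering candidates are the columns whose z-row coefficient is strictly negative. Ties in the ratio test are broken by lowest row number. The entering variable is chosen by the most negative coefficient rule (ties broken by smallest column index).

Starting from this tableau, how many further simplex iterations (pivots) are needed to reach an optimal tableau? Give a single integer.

pivot: a in, b out → z = 36
No improving column remains; optimal.

1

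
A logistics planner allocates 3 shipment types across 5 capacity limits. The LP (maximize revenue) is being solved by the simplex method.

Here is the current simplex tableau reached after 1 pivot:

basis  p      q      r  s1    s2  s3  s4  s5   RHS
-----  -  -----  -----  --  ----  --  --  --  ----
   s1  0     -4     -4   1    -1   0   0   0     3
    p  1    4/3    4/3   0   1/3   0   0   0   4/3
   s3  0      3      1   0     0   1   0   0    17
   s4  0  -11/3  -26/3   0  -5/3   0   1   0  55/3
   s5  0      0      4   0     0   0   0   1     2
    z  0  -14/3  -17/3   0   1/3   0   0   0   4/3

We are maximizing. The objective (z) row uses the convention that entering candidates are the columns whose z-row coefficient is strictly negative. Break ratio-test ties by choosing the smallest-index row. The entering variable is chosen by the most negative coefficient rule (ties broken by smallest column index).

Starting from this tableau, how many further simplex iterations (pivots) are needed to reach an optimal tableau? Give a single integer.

2

pivot: r in, s5 out → z = 25/6
pivot: q in, p out → z = 13/2
No improving column remains; optimal.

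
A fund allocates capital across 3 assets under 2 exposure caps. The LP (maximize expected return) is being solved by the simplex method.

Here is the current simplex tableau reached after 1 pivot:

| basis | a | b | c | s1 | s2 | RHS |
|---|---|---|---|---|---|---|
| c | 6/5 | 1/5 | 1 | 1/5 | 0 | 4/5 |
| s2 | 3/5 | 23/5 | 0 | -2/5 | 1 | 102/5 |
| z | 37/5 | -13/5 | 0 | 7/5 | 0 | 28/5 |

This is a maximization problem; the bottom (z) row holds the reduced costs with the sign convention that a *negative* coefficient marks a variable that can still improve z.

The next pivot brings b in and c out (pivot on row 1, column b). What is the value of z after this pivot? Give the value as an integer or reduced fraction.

Minimum ratio for b: (4/5)/(1/5) = 4.
z changes by −(z-row coeff of b)·ratio = −(-13/5)·4 = 52/5.
New z = 28/5 + (52/5) = 16.

16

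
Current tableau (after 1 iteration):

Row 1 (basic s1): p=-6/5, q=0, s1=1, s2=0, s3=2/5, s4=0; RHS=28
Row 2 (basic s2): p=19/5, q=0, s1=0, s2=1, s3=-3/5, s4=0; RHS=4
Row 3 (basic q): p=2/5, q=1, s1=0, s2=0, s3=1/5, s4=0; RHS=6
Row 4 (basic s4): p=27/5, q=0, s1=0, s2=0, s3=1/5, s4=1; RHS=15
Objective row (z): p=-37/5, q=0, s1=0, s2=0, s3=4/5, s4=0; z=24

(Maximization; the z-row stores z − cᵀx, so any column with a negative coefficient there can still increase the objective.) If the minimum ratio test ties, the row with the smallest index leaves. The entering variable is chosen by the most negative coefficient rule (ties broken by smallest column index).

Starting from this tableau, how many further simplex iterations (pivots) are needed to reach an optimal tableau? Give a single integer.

2

pivot: p in, s2 out → z = 604/19
pivot: s3 in, s4 out → z = 701/20
No improving column remains; optimal.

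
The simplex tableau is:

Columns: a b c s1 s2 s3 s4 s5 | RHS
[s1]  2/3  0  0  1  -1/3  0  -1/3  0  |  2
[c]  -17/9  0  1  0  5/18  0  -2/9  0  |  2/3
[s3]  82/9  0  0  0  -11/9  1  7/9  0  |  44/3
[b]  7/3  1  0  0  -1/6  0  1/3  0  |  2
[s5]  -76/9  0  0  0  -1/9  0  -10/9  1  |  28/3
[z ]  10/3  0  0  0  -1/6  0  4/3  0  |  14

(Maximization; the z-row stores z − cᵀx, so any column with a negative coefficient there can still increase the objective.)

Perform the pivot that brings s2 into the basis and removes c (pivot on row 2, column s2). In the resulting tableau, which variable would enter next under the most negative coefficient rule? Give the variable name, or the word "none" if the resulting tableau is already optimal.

none

Pivot element 5/18. New z-row = old z-row − (-1/6)·(row 2/(5/18)).
Updated z-row coefficients: a: 11/5, b: 0, c: 3/5, s1: 0, s2: 0, s3: 0, s4: 6/5, s5: 0.
No coefficient is strictly negative; the tableau after this pivot is optimal.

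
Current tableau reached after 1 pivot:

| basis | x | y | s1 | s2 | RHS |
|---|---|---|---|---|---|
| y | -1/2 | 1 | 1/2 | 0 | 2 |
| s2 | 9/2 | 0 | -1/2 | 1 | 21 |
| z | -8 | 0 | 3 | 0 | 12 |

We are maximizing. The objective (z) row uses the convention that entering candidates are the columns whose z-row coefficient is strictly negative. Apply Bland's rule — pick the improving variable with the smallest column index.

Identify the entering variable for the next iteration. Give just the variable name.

Objective-row coefficients: x: -8, y: 0, s1: 3, s2: 0.
Improving columns: x. Bland's rule picks the smallest column index → x.

x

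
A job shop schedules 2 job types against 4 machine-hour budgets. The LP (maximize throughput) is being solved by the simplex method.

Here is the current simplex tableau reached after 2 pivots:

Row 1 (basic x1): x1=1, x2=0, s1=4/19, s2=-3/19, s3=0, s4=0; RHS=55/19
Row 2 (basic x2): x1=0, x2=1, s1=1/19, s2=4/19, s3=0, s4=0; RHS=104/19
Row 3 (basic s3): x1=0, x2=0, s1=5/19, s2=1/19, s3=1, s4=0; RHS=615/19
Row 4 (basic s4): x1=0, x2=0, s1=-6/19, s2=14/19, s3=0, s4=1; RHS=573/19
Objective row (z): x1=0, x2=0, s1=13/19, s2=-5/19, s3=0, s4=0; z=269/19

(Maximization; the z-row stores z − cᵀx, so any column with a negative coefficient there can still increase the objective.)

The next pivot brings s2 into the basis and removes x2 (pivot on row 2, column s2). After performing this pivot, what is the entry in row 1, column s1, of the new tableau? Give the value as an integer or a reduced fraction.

Pivot element is row 2, column s2: 4/19.
Normalize row 2: new (row 2, s1) = (1/19)/(4/19) = 1/4.
row 1 ← row 1 − (-3/19)·(new row 2): 4/19 − (-3/19)·(1/4) = 1/4.

1/4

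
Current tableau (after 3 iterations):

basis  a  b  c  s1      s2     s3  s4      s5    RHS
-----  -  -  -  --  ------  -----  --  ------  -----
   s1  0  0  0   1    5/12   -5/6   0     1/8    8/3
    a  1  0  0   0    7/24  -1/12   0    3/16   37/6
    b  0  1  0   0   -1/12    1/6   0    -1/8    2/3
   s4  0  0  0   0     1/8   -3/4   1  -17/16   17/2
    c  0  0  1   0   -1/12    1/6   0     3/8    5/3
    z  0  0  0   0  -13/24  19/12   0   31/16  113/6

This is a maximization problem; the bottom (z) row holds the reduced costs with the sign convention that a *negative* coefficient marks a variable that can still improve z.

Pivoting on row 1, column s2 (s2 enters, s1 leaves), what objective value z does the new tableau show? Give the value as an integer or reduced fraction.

Minimum ratio for s2: (8/3)/(5/12) = 32/5.
z changes by −(z-row coeff of s2)·ratio = −(-13/24)·(32/5) = 52/15.
New z = 113/6 + (52/15) = 223/10.

223/10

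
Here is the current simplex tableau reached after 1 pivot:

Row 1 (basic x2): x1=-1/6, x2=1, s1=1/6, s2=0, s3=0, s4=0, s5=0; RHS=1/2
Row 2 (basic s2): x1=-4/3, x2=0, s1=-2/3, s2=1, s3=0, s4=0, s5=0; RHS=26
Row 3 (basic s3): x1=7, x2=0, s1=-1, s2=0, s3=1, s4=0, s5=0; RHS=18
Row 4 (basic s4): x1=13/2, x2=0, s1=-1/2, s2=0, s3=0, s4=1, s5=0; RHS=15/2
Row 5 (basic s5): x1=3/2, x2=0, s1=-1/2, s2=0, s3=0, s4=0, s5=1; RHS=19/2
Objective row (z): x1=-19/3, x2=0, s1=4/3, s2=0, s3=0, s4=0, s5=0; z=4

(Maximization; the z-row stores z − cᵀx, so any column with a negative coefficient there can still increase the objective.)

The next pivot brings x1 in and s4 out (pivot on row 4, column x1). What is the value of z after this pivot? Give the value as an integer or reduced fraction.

147/13

Minimum ratio for x1: (15/2)/(13/2) = 15/13.
z changes by −(z-row coeff of x1)·ratio = −(-19/3)·(15/13) = 95/13.
New z = 4 + (95/13) = 147/13.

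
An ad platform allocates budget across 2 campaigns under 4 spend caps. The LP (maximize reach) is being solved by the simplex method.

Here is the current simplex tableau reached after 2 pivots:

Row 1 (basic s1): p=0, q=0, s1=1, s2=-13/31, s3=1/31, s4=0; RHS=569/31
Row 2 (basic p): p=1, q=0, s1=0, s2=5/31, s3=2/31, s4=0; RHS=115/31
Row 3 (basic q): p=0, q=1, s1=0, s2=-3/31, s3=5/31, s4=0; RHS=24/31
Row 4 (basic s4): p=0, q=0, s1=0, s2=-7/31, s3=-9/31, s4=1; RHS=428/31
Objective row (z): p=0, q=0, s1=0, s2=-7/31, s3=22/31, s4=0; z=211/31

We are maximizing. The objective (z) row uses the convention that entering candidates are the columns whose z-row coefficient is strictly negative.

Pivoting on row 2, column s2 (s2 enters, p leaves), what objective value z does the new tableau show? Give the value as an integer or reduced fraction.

12

Minimum ratio for s2: (115/31)/(5/31) = 23.
z changes by −(z-row coeff of s2)·ratio = −(-7/31)·23 = 161/31.
New z = 211/31 + (161/31) = 12.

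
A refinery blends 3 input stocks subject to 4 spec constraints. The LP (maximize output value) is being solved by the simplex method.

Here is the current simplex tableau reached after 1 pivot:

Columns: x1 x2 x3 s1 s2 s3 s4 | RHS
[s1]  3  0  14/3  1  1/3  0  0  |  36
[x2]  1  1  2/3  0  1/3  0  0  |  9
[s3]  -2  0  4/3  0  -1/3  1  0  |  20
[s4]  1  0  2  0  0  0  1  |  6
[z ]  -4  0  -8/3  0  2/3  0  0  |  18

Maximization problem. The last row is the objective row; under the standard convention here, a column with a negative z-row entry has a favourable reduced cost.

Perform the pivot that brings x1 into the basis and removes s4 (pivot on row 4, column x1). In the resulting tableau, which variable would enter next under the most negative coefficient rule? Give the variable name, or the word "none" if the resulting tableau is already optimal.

none

Pivot element 1. New z-row = old z-row − (-4)·(row 4/1).
Updated z-row coefficients: x1: 0, x2: 0, x3: 16/3, s1: 0, s2: 2/3, s3: 0, s4: 4.
No coefficient is strictly negative; the tableau after this pivot is optimal.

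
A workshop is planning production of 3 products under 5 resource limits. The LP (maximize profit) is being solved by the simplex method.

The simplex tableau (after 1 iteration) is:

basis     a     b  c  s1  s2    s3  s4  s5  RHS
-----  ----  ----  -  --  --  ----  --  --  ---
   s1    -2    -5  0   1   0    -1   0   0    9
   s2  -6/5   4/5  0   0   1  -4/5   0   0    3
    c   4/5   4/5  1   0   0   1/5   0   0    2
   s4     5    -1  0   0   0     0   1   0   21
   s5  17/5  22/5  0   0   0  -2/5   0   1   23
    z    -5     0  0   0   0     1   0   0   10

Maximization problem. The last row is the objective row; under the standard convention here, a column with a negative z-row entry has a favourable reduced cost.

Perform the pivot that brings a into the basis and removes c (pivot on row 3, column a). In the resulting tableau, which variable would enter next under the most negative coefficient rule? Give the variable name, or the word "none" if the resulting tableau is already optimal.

Pivot element 4/5. New z-row = old z-row − (-5)·(row 3/(4/5)).
Updated z-row coefficients: a: 0, b: 5, c: 25/4, s1: 0, s2: 0, s3: 9/4, s4: 0, s5: 0.
No coefficient is strictly negative; the tableau after this pivot is optimal.

none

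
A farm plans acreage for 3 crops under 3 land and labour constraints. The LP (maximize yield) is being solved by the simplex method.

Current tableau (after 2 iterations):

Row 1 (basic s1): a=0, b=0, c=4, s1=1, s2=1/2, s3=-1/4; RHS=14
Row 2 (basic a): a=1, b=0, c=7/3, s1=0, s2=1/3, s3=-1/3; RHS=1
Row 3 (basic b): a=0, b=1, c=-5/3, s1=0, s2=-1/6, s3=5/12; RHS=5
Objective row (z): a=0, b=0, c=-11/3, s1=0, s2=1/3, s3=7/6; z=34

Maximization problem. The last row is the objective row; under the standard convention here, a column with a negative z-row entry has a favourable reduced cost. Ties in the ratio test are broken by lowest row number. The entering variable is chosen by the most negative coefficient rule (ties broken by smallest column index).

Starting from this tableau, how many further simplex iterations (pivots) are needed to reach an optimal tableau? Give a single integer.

1

pivot: c in, a out → z = 249/7
No improving column remains; optimal.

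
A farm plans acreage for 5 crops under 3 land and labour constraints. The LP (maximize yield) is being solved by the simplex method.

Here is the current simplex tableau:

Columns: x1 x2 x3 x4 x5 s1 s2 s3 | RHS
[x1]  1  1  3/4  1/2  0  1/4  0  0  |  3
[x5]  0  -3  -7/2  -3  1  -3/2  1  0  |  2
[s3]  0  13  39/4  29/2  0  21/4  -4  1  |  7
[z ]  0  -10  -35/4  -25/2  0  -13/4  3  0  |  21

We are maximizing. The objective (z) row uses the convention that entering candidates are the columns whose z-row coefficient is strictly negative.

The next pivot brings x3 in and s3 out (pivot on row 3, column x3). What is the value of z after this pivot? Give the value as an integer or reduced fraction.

1064/39

Minimum ratio for x3: 7/(39/4) = 28/39.
z changes by −(z-row coeff of x3)·ratio = −(-35/4)·(28/39) = 245/39.
New z = 21 + (245/39) = 1064/39.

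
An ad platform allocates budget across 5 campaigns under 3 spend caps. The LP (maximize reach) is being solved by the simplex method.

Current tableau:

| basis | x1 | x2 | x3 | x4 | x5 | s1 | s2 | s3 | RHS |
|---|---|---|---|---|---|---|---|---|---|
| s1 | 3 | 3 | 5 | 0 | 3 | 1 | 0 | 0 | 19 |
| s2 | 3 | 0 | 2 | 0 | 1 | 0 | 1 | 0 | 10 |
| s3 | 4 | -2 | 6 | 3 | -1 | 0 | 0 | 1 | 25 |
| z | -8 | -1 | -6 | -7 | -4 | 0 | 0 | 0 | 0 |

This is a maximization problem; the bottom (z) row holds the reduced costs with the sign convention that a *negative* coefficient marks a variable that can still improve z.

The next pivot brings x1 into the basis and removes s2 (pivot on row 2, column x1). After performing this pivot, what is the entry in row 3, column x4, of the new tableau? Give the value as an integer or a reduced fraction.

3

Pivot element is row 2, column x1: 3.
Normalize row 2: new (row 2, x4) = 0/3 = 0.
row 3 ← row 3 − 4·(new row 2): 3 − 4·0 = 3.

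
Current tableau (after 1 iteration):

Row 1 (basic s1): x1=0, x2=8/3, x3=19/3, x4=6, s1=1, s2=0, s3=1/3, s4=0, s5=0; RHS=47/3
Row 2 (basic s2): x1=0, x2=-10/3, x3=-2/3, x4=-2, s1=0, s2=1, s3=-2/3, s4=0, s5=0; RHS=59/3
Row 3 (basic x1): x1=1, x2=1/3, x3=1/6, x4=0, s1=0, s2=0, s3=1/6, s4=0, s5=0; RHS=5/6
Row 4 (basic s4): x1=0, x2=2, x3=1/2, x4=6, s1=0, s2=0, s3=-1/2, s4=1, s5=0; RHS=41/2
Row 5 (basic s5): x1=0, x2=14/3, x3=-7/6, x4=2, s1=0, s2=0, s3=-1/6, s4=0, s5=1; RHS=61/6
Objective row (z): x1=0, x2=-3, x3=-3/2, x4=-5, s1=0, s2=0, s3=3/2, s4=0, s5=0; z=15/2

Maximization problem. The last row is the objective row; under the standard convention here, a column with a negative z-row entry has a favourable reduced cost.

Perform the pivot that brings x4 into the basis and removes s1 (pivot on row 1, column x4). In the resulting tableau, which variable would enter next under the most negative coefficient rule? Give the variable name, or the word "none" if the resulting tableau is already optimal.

x2

Pivot element 6. New z-row = old z-row − (-5)·(row 1/6).
Updated z-row coefficients: x1: 0, x2: -7/9, x3: 34/9, x4: 0, s1: 5/6, s2: 0, s3: 16/9, s4: 0, s5: 0.
The most negative is -7/9 in column x2, so x2 would enter next.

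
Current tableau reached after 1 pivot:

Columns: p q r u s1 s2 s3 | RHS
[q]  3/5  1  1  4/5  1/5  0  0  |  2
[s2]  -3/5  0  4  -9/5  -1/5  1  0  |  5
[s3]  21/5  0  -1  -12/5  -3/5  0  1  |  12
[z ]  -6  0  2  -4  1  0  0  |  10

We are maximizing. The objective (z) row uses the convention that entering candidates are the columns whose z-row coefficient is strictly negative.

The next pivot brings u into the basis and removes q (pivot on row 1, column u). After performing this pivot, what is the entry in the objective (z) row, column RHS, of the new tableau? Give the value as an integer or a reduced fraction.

Pivot element is row 1, column u: 4/5.
Normalize row 1: new (row 1, RHS) = 2/(4/5) = 5/2.
z-row ← z-row − (-4)·(new row 1): 10 − (-4)·(5/2) = 20.

20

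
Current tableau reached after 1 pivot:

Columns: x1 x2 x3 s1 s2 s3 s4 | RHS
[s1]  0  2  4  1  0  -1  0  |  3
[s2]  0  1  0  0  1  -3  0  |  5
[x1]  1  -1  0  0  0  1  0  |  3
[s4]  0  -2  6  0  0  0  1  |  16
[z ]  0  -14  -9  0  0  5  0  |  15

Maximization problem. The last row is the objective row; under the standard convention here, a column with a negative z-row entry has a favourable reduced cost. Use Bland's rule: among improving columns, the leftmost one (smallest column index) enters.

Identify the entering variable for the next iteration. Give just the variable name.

x2

Objective-row coefficients: x1: 0, x2: -14, x3: -9, s1: 0, s2: 0, s3: 5, s4: 0.
Improving columns: x2, x3. Bland's rule picks the smallest column index → x2.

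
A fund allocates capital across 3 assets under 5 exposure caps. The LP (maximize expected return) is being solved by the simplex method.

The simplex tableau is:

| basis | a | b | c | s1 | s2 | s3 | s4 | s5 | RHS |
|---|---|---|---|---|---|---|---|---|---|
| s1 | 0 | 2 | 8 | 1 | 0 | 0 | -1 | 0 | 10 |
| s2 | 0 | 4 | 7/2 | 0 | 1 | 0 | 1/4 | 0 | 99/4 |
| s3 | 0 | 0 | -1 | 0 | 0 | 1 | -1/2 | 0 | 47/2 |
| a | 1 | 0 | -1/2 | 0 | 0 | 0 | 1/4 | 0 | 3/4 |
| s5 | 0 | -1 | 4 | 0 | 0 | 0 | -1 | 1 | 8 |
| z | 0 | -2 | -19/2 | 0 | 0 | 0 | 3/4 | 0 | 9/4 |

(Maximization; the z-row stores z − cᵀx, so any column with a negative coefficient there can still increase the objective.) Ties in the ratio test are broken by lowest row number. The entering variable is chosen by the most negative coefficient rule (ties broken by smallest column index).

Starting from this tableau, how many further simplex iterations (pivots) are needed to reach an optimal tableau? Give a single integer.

pivot: c in, s1 out → z = 113/8
pivot: s4 in, a out → z = 52/3
No improving column remains; optimal.

2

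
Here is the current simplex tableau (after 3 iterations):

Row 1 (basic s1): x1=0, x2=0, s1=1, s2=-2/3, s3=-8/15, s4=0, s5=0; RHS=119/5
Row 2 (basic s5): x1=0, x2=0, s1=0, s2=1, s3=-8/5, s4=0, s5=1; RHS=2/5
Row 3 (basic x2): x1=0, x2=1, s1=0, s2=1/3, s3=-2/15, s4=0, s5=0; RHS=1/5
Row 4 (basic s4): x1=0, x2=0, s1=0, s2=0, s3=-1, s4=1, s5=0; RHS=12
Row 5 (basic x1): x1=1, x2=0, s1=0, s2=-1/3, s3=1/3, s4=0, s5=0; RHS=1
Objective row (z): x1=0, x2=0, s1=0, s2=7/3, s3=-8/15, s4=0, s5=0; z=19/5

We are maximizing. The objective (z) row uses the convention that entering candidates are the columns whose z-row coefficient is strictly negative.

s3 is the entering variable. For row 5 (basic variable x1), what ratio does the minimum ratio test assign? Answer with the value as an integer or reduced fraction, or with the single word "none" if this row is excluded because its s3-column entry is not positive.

3

Ratio = RHS / (s3 entry) = 1 / (1/3) = 3.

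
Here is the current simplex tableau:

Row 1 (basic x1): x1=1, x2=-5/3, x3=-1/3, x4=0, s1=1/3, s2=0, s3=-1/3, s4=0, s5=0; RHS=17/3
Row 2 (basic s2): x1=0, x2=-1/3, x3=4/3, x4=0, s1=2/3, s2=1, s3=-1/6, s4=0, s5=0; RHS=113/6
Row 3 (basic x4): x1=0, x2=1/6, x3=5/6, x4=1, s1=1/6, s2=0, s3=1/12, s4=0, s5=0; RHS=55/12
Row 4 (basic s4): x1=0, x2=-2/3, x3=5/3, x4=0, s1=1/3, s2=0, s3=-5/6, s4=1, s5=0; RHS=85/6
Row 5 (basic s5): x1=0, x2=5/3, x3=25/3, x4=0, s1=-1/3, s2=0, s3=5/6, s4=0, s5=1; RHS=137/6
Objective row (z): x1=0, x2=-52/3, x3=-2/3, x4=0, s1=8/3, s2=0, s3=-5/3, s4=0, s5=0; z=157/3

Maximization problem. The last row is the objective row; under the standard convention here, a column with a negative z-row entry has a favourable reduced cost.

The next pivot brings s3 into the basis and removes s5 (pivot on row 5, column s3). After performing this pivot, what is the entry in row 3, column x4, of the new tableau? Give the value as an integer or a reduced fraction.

Pivot element is row 5, column s3: 5/6.
Normalize row 5: new (row 5, x4) = 0/(5/6) = 0.
row 3 ← row 3 − (1/12)·(new row 5): 1 − (1/12)·0 = 1.

1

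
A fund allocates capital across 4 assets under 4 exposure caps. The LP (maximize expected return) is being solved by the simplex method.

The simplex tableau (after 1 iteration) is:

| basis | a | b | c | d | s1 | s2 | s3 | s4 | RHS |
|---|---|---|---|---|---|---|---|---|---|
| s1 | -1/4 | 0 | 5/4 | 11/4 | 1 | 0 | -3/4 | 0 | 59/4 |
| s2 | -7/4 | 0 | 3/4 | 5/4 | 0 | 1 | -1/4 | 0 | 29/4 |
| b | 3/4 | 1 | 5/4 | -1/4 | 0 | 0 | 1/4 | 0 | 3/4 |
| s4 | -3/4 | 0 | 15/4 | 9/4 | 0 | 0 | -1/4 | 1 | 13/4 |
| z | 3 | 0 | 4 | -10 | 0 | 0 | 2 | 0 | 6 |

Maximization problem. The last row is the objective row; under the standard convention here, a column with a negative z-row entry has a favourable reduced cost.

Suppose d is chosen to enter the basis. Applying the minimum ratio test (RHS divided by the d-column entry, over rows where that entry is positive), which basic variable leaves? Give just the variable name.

Ratios: row 1 (s1): (59/4)/(11/4) = 59/11; row 2 (s2): (29/4)/(5/4) = 29/5; row 3 (b): entry -1/4 ≤ 0, skip; row 4 (s4): (13/4)/(9/4) = 13/9.
Minimum ratio 13/9 is in the s4 row, so s4 leaves.

s4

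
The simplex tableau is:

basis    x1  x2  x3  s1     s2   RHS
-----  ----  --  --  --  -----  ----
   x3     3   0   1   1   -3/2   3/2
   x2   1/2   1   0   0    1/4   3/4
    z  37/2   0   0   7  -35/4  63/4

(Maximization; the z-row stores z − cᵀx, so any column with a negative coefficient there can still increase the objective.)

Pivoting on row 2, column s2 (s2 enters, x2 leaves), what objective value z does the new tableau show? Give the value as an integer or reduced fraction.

42

Minimum ratio for s2: (3/4)/(1/4) = 3.
z changes by −(z-row coeff of s2)·ratio = −(-35/4)·3 = 105/4.
New z = 63/4 + (105/4) = 42.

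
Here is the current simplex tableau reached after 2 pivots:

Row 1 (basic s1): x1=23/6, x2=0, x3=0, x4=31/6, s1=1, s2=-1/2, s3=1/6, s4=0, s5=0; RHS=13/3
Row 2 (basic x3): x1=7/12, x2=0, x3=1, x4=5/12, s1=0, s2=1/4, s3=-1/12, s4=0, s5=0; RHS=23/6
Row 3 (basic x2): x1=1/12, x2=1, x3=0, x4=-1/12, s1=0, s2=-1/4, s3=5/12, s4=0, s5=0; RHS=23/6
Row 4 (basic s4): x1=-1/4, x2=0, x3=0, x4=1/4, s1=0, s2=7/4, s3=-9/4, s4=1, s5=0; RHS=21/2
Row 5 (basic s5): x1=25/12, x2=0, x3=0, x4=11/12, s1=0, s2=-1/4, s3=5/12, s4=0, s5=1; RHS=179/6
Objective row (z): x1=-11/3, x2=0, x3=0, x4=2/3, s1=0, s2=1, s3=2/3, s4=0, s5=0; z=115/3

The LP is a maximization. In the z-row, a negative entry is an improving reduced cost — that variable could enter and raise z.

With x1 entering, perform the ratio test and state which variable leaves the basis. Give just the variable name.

Ratios: row 1 (s1): (13/3)/(23/6) = 26/23; row 2 (x3): (23/6)/(7/12) = 46/7; row 3 (x2): (23/6)/(1/12) = 46; row 4 (s4): entry -1/4 ≤ 0, skip; row 5 (s5): (179/6)/(25/12) = 358/25.
Minimum ratio 26/23 is in the s1 row, so s1 leaves.

s1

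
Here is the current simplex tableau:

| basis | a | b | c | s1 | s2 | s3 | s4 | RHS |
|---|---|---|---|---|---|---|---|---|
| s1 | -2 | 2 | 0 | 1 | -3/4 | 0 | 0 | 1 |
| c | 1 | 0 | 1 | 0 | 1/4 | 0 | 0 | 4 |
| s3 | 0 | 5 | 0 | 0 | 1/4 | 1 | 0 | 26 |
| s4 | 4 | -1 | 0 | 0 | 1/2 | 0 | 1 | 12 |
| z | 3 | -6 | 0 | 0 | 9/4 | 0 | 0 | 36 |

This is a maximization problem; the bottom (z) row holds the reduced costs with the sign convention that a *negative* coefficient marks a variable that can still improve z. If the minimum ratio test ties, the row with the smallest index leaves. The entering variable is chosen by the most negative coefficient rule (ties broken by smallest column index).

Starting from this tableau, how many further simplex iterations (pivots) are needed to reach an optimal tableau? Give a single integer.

2

pivot: b in, s1 out → z = 39
pivot: a in, c out → z = 51
No improving column remains; optimal.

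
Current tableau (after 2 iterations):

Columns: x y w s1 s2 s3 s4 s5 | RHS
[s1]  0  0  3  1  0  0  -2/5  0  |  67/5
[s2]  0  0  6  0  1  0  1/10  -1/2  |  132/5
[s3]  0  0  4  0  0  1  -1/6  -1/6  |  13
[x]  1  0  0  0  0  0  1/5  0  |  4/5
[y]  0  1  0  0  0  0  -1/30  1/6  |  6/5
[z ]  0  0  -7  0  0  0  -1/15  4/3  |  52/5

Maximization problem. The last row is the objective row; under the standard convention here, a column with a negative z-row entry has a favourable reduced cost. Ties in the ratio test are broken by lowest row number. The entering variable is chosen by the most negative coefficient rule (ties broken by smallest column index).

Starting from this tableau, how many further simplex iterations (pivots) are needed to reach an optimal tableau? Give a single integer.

pivot: w in, s3 out → z = 663/20
pivot: s4 in, x out → z = 415/12
No improving column remains; optimal.

2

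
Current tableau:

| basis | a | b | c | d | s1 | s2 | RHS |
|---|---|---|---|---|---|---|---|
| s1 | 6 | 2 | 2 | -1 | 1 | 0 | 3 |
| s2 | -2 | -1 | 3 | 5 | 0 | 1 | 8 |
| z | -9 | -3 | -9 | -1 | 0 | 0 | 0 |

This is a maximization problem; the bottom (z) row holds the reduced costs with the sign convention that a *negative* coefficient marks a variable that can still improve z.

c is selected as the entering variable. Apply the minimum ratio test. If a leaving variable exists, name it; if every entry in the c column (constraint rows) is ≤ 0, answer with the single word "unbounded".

Ratios: row 1 (s1): 3/2 = 3/2; row 2 (s2): 8/3 = 8/3.
Minimum ratio is in the s1 row, so s1 leaves.

s1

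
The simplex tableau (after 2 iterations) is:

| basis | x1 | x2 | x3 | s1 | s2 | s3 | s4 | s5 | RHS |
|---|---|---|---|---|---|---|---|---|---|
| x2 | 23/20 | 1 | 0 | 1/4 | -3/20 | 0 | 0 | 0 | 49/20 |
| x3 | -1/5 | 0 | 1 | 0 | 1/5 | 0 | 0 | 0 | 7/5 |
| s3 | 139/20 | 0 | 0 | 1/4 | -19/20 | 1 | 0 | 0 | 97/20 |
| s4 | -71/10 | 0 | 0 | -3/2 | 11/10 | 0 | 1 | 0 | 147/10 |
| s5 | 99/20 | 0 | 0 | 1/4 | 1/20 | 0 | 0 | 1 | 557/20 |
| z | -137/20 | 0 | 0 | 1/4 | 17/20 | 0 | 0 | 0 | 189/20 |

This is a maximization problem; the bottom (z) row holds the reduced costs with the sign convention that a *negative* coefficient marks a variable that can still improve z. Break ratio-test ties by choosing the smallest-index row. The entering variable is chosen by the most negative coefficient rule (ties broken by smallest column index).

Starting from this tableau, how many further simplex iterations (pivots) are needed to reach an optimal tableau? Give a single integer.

2

pivot: x1 in, s3 out → z = 1978/139
pivot: s2 in, x3 out → z = 15
No improving column remains; optimal.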